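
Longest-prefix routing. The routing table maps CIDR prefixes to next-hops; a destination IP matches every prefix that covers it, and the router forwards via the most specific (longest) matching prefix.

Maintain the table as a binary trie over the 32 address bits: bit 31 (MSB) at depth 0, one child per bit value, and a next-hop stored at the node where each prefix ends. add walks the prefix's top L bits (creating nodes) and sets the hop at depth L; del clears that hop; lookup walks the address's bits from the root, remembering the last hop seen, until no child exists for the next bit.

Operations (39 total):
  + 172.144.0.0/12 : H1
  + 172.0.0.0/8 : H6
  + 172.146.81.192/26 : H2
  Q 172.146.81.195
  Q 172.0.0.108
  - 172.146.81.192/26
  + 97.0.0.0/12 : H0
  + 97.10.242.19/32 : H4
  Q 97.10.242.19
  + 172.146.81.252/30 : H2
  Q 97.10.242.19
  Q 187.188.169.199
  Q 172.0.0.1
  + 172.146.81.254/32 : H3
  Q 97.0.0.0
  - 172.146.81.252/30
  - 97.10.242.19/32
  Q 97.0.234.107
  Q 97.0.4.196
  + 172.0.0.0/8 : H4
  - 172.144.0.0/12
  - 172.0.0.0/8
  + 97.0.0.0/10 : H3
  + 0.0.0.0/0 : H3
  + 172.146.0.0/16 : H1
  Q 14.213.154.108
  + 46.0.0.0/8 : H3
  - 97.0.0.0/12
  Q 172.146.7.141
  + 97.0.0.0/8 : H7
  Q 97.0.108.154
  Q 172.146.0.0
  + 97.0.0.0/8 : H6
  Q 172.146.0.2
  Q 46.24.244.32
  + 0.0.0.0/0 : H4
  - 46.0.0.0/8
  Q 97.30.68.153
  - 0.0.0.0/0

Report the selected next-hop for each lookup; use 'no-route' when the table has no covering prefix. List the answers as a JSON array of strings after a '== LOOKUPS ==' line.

Trace:
  + 172.144.0.0/12 (H1) depth=12
  + 172.0.0.0/8 (H6) depth=8
  + 172.146.81.192/26 (H2) depth=26
  ? 172.146.81.195  path d0:-→d1:-→d2:-→d3:-→d4:-→d5:-→d6:-→d7:-→d8:H6→d9:-→d10:-→d11:-→d12:H1→d13:-→d14:-→d15:-→d16:-→d17:-→d18:-→d19:-→d20:-→d21:-→d22:-→d23:-→d24:-→d25:-→d26:H2  best=H2
  ? 172.0.0.108  path d0:-→d1:-→d2:-→d3:-→d4:-→d5:-→d6:-→d7:-→d8:H6  best=H6
  del 172.146.81.192/26 (clear depth 26)
  + 97.0.0.0/12 (H0) depth=12
  + 97.10.242.19/32 (H4) depth=32
  ? 97.10.242.19  path d0:-→d1:-→d2:-→d3:-→d4:-→d5:-→d6:-→d7:-→d8:-→d9:-→d10:-→d11:-→d12:H0→d13:-→d14:-→d15:-→d16:-→d17:-→d18:-→d19:-→d20:-→d21:-→d22:-→d23:-→d24:-→d25:-→d26:-→d27:-→d28:-→d29:-→d30:-→d31:-→d32:H4  best=H4
  + 172.146.81.252/30 (H2) depth=30
  ? 97.10.242.19  path d0:-→d1:-→d2:-→d3:-→d4:-→d5:-→d6:-→d7:-→d8:-→d9:-→d10:-→d11:-→d12:H0→d13:-→d14:-→d15:-→d16:-→d17:-→d18:-→d19:-→d20:-→d21:-→d22:-→d23:-→d24:-→d25:-→d26:-→d27:-→d28:-→d29:-→d30:-→d31:-→d32:H4  best=H4
  ? 187.188.169.199  path d0:-→d1:-→d2:-→d3:-  best=no-route
  ? 172.0.0.1  path d0:-→d1:-→d2:-→d3:-→d4:-→d5:-→d6:-→d7:-→d8:H6  best=H6
  + 172.146.81.254/32 (H3) depth=32
  ? 97.0.0.0  path d0:-→d1:-→d2:-→d3:-→d4:-→d5:-→d6:-→d7:-→d8:-→d9:-→d10:-→d11:-→d12:H0  best=H0
  del 172.146.81.252/30 (clear depth 30)
  del 97.10.242.19/32 (clear depth 32)
  ? 97.0.234.107  path d0:-→d1:-→d2:-→d3:-→d4:-→d5:-→d6:-→d7:-→d8:-→d9:-→d10:-→d11:-→d12:H0  best=H0
  ? 97.0.4.196  path d0:-→d1:-→d2:-→d3:-→d4:-→d5:-→d6:-→d7:-→d8:-→d9:-→d10:-→d11:-→d12:H0  best=H0
  + 172.0.0.0/8 (H4) depth=8
  del 172.144.0.0/12 (clear depth 12)
  del 172.0.0.0/8 (clear depth 8)
  + 97.0.0.0/10 (H3) depth=10
  + 0.0.0.0/0 (H3) depth=0
  + 172.146.0.0/16 (H1) depth=16
  ? 14.213.154.108  path d0:H3→d1:-  best=H3
  + 46.0.0.0/8 (H3) depth=8
  del 97.0.0.0/12 (clear depth 12)
  ? 172.146.7.141  path d0:H3→d1:-→d2:-→d3:-→d4:-→d5:-→d6:-→d7:-→d8:-→d9:-→d10:-→d11:-→d12:-→d13:-→d14:-→d15:-→d16:H1→d17:-  best=H1
  + 97.0.0.0/8 (H7) depth=8
  ? 97.0.108.154  path d0:H3→d1:-→d2:-→d3:-→d4:-→d5:-→d6:-→d7:-→d8:H7→d9:-→d10:H3→d11:-→d12:-  best=H3
  ? 172.146.0.0  path d0:H3→d1:-→d2:-→d3:-→d4:-→d5:-→d6:-→d7:-→d8:-→d9:-→d10:-→d11:-→d12:-→d13:-→d14:-→d15:-→d16:H1→d17:-  best=H1
  + 97.0.0.0/8 (H6) depth=8
  ? 172.146.0.2  path d0:H3→d1:-→d2:-→d3:-→d4:-→d5:-→d6:-→d7:-→d8:-→d9:-→d10:-→d11:-→d12:-→d13:-→d14:-→d15:-→d16:H1→d17:-  best=H1
  ? 46.24.244.32  path d0:H3→d1:-→d2:-→d3:-→d4:-→d5:-→d6:-→d7:-→d8:H3  best=H3
  + 0.0.0.0/0 (H4) depth=0
  del 46.0.0.0/8 (clear depth 8)
  ? 97.30.68.153  path d0:H4→d1:-→d2:-→d3:-→d4:-→d5:-→d6:-→d7:-→d8:H6→d9:-→d10:H3→d11:-  best=H3
  del 0.0.0.0/0 (clear depth 0)

== LOOKUPS ==
["H2","H6","H4","H4","no-route","H6","H0","H0","H0","H3","H1","H3","H1","H1","H3","H3"]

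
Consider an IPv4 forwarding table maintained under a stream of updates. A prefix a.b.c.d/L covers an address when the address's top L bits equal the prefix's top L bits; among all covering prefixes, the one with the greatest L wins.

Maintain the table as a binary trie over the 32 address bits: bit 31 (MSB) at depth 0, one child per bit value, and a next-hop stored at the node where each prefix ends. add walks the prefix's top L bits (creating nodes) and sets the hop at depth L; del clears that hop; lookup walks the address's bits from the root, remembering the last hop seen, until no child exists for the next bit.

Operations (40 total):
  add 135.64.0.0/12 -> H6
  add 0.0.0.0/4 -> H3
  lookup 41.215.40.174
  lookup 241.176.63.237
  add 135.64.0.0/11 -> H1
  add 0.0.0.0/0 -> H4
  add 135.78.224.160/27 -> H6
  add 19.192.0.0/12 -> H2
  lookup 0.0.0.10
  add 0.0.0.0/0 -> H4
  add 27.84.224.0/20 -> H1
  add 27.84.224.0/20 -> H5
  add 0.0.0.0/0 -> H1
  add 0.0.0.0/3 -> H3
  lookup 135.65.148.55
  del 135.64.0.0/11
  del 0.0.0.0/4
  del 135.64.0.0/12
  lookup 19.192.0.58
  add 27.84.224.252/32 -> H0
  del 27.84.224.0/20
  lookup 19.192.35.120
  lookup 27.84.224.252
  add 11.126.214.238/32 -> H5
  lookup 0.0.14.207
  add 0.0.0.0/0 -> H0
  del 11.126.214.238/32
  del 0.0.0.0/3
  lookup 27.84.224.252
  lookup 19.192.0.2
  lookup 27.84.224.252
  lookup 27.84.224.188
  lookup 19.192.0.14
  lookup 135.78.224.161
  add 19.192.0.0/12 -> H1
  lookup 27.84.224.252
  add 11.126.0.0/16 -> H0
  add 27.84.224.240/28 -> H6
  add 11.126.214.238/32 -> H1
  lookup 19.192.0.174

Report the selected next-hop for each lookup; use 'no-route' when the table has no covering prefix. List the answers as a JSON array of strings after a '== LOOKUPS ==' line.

Apply in order:
  add 135.64.0.0/12 -> H6 at depth 12
  add 0.0.0.0/4 -> H3 at depth 4
  Q 41.215.40.174: descend 00 ; hops seen [∅] ; pick no-route
  Q 241.176.63.237: descend 1 ; hops seen [∅] ; pick no-route
  add 135.64.0.0/11 -> H1 at depth 11
  add 0.0.0.0/0 -> H4 at depth 0
  add 135.78.224.160/27 -> H6 at depth 27
  add 19.192.0.0/12 -> H2 at depth 12
  Q 0.0.0.10: descend 0000 ; hops seen [H4,H3] ; pick H3
  add 0.0.0.0/0 -> H4 at depth 0
  add 27.84.224.0/20 -> H1 at depth 20
  add 27.84.224.0/20 -> H5 at depth 20
  add 0.0.0.0/0 -> H1 at depth 0
  add 0.0.0.0/3 -> H3 at depth 3
  Q 135.65.148.55: descend 100001110100 ; hops seen [H1,H1,H6] ; pick H6
  del 135.64.0.0/11 (clear depth 11)
  del 0.0.0.0/4 (clear depth 4)
  del 135.64.0.0/12 (clear depth 12)
  Q 19.192.0.58: descend 000100111100 ; hops seen [H1,H3,H2] ; pick H2
  add 27.84.224.252/32 -> H0 at depth 32
  del 27.84.224.0/20 (clear depth 20)
  Q 19.192.35.120: descend 000100111100 ; hops seen [H1,H3,H2] ; pick H2
  Q 27.84.224.252: descend 00011011010101001110000011111100 ; hops seen [H1,H3,H0] ; pick H0
  add 11.126.214.238/32 -> H5 at depth 32
  Q 0.0.14.207: descend 0000 ; hops seen [H1,H3] ; pick H3
  add 0.0.0.0/0 -> H0 at depth 0
  del 11.126.214.238/32 (clear depth 32)
  del 0.0.0.0/3 (clear depth 3)
  Q 27.84.224.252: descend 00011011010101001110000011111100 ; hops seen [H0,H0] ; pick H0
  Q 19.192.0.2: descend 000100111100 ; hops seen [H0,H2] ; pick H2
  Q 27.84.224.252: descend 00011011010101001110000011111100 ; hops seen [H0,H0] ; pick H0
  Q 27.84.224.188: descend 0001101101010100111000001 ; hops seen [H0] ; pick H0
  Q 19.192.0.14: descend 000100111100 ; hops seen [H0,H2] ; pick H2
  Q 135.78.224.161: descend 100001110100111011100000101 ; hops seen [H0,H6] ; pick H6
  add 19.192.0.0/12 -> H1 at depth 12
  Q 27.84.224.252: descend 00011011010101001110000011111100 ; hops seen [H0,H0] ; pick H0
  add 11.126.0.0/16 -> H0 at depth 16
  add 27.84.224.240/28 -> H6 at depth 28
  add 11.126.214.238/32 -> H1 at depth 32
  Q 19.192.0.174: descend 000100111100 ; hops seen [H0,H1] ; pick H1

== LOOKUPS ==
["no-route","no-route","H3","H6","H2","H2","H0","H3","H0","H2","H0","H0","H2","H6","H0","H1"]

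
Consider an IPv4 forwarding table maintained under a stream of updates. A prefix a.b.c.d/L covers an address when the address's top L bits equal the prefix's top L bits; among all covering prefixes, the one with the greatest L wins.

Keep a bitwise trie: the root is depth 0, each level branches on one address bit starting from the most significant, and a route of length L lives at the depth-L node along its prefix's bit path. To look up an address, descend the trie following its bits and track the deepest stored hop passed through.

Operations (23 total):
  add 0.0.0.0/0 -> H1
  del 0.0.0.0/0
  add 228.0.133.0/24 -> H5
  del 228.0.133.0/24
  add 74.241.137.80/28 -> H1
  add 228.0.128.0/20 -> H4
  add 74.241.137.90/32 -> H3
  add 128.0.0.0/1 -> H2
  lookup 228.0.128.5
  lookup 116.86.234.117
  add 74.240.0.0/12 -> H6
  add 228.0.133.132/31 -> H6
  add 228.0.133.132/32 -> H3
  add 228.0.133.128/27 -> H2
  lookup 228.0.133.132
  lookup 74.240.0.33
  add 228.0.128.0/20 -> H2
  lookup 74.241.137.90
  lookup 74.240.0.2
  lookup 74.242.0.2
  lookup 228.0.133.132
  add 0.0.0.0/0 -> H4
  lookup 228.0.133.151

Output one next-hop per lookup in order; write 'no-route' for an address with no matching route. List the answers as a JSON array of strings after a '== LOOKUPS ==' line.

Trace:
  + 0.0.0.0/0 (H1) depth=0
  del 0.0.0.0/0 (clear depth 0)
  + 228.0.133.0/24 (H5) depth=24
  del 228.0.133.0/24 (clear depth 24)
  + 74.241.137.80/28 (H1) depth=28
  + 228.0.128.0/20 (H4) depth=20
  + 74.241.137.90/32 (H3) depth=32
  + 128.0.0.0/1 (H2) depth=1
  lookup 228.0.128.5: bits 111001000000000010000 walk d0:-→d1:H2→d2:-→d3:-→d4:-→d5:-→d6:-→d7:-→d8:-→d9:-→d10:-→d11:-→d12:-→d13:-→d14:-→d15:-→d16:-→d17:-→d18:-→d19:-→d20:H4→d21:- -> H4
  lookup 116.86.234.117: bits 01 walk d0:-→d1:-→d2:- -> no-route
  + 74.240.0.0/12 (H6) depth=12
  + 228.0.133.132/31 (H6) depth=31
  + 228.0.133.132/32 (H3) depth=32
  + 228.0.133.128/27 (H2) depth=27
  lookup 228.0.133.132: bits 11100100000000001000010110000100 walk d0:-→d1:H2→d2:-→d3:-→d4:-→d5:-→d6:-→d7:-→d8:-→d9:-→d10:-→d11:-→d12:-→d13:-→d14:-→d15:-→d16:-→d17:-→d18:-→d19:-→d20:H4→d21:-→d22:-→d23:-→d24:-→d25:-→d26:-→d27:H2→d28:-→d29:-→d30:-→d31:H6→d32:H3 -> H3
  lookup 74.240.0.33: bits 010010101111000 walk d0:-→d1:-→d2:-→d3:-→d4:-→d5:-→d6:-→d7:-→d8:-→d9:-→d10:-→d11:-→d12:H6→d13:-→d14:-→d15:- -> H6
  + 228.0.128.0/20 (H2) depth=20
  lookup 74.241.137.90: bits 01001010111100011000100101011010 walk d0:-→d1:-→d2:-→d3:-→d4:-→d5:-→d6:-→d7:-→d8:-→d9:-→d10:-→d11:-→d12:H6→d13:-→d14:-→d15:-→d16:-→d17:-→d18:-→d19:-→d20:-→d21:-→d22:-→d23:-→d24:-→d25:-→d26:-→d27:-→d28:H1→d29:-→d30:-→d31:-→d32:H3 -> H3
  lookup 74.240.0.2: bits 010010101111000 walk d0:-→d1:-→d2:-→d3:-→d4:-→d5:-→d6:-→d7:-→d8:-→d9:-→d10:-→d11:-→d12:H6→d13:-→d14:-→d15:- -> H6
  lookup 74.242.0.2: bits 01001010111100 walk d0:-→d1:-→d2:-→d3:-→d4:-→d5:-→d6:-→d7:-→d8:-→d9:-→d10:-→d11:-→d12:H6→d13:-→d14:- -> H6
  lookup 228.0.133.132: bits 11100100000000001000010110000100 walk d0:-→d1:H2→d2:-→d3:-→d4:-→d5:-→d6:-→d7:-→d8:-→d9:-→d10:-→d11:-→d12:-→d13:-→d14:-→d15:-→d16:-→d17:-→d18:-→d19:-→d20:H2→d21:-→d22:-→d23:-→d24:-→d25:-→d26:-→d27:H2→d28:-→d29:-→d30:-→d31:H6→d32:H3 -> H3
  + 0.0.0.0/0 (H4) depth=0
  lookup 228.0.133.151: bits 111001000000000010000101100 walk d0:H4→d1:H2→d2:-→d3:-→d4:-→d5:-→d6:-→d7:-→d8:-→d9:-→d10:-→d11:-→d12:-→d13:-→d14:-→d15:-→d16:-→d17:-→d18:-→d19:-→d20:H2→d21:-→d22:-→d23:-→d24:-→d25:-→d26:-→d27:H2 -> H2

== LOOKUPS ==
["H4","no-route","H3","H6","H3","H6","H6","H3","H2"]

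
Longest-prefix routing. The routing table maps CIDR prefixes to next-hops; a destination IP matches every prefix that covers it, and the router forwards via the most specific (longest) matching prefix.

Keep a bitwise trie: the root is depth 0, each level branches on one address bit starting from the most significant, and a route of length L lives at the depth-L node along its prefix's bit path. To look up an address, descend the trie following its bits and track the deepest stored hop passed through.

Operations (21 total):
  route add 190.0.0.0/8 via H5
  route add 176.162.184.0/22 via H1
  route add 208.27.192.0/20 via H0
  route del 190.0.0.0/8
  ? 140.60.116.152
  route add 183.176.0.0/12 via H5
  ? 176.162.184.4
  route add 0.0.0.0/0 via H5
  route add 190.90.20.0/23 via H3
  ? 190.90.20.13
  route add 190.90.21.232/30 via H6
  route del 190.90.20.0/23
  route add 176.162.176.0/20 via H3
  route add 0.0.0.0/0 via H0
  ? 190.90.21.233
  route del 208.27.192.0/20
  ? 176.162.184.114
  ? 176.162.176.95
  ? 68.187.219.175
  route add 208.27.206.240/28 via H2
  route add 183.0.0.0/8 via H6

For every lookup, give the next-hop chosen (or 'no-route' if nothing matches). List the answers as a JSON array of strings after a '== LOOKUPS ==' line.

Trace:
  + 190.0.0.0/8 (H5) depth=8
  + 176.162.184.0/22 (H1) depth=22
  + 208.27.192.0/20 (H0) depth=20
  - 190.0.0.0/8 clear@8
  ? 140.60.116.152  path d0:-→d1:-→d2:-  best=no-route
  + 183.176.0.0/12 (H5) depth=12
  ? 176.162.184.4  path d0:-→d1:-→d2:-→d3:-→d4:-→d5:-→d6:-→d7:-→d8:-→d9:-→d10:-→d11:-→d12:-→d13:-→d14:-→d15:-→d16:-→d17:-→d18:-→d19:-→d20:-→d21:-→d22:H1  best=H1
  + 0.0.0.0/0 (H5) depth=0
  + 190.90.20.0/23 (H3) depth=23
  ? 190.90.20.13  path d0:H5→d1:-→d2:-→d3:-→d4:-→d5:-→d6:-→d7:-→d8:-→d9:-→d10:-→d11:-→d12:-→d13:-→d14:-→d15:-→d16:-→d17:-→d18:-→d19:-→d20:-→d21:-→d22:-→d23:H3  best=H3
  + 190.90.21.232/30 (H6) depth=30
  - 190.90.20.0/23 clear@23
  + 176.162.176.0/20 (H3) depth=20
  + 0.0.0.0/0 (H0) depth=0
  ? 190.90.21.233  path d0:H0→d1:-→d2:-→d3:-→d4:-→d5:-→d6:-→d7:-→d8:-→d9:-→d10:-→d11:-→d12:-→d13:-→d14:-→d15:-→d16:-→d17:-→d18:-→d19:-→d20:-→d21:-→d22:-→d23:-→d24:-→d25:-→d26:-→d27:-→d28:-→d29:-→d30:H6  best=H6
  - 208.27.192.0/20 clear@20
  ? 176.162.184.114  path d0:H0→d1:-→d2:-→d3:-→d4:-→d5:-→d6:-→d7:-→d8:-→d9:-→d10:-→d11:-→d12:-→d13:-→d14:-→d15:-→d16:-→d17:-→d18:-→d19:-→d20:H3→d21:-→d22:H1  best=H1
  ? 176.162.176.95  path d0:H0→d1:-→d2:-→d3:-→d4:-→d5:-→d6:-→d7:-→d8:-→d9:-→d10:-→d11:-→d12:-→d13:-→d14:-→d15:-→d16:-→d17:-→d18:-→d19:-→d20:H3  best=H3
  ? 68.187.219.175  path d0:H0  best=H0
  + 208.27.206.240/28 (H2) depth=28
  + 183.0.0.0/8 (H6) depth=8

== LOOKUPS ==
["no-route","H1","H3","H6","H1","H3","H0"]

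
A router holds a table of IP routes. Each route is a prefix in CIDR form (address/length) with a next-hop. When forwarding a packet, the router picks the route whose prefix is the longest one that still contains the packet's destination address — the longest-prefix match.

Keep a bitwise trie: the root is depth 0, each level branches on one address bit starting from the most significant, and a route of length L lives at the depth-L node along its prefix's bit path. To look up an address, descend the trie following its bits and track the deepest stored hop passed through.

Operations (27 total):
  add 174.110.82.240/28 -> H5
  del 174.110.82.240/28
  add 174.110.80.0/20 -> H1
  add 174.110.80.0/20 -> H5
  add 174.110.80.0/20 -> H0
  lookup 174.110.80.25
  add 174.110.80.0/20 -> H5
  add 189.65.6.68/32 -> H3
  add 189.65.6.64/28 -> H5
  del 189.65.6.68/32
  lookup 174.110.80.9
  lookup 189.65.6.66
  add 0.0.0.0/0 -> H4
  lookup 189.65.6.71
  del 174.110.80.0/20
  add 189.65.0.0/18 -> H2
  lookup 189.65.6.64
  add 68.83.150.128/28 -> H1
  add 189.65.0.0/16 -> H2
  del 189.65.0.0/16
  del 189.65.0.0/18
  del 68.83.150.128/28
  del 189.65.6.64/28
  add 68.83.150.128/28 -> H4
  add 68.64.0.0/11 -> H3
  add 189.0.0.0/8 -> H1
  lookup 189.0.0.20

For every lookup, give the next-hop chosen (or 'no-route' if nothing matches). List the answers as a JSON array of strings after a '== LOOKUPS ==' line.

Apply in order:
  add 174.110.82.240/28 -> H5 at depth 28
  del 174.110.82.240/28 (clear depth 28)
  add 174.110.80.0/20 -> H1 at depth 20
  add 174.110.80.0/20 -> H5 at depth 20
  add 174.110.80.0/20 -> H0 at depth 20
  lookup 174.110.80.25: bits 1010111001101110010100 walk d0:-→d1:-→d2:-→d3:-→d4:-→d5:-→d6:-→d7:-→d8:-→d9:-→d10:-→d11:-→d12:-→d13:-→d14:-→d15:-→d16:-→d17:-→d18:-→d19:-→d20:H0→d21:-→d22:- -> H0
  add 174.110.80.0/20 -> H5 at depth 20
  add 189.65.6.68/32 -> H3 at depth 32
  add 189.65.6.64/28 -> H5 at depth 28
  del 189.65.6.68/32 (clear depth 32)
  lookup 174.110.80.9: bits 1010111001101110010100 walk d0:-→d1:-→d2:-→d3:-→d4:-→d5:-→d6:-→d7:-→d8:-→d9:-→d10:-→d11:-→d12:-→d13:-→d14:-→d15:-→d16:-→d17:-→d18:-→d19:-→d20:H5→d21:-→d22:- -> H5
  lookup 189.65.6.66: bits 10111101010000010000011001000 walk d0:-→d1:-→d2:-→d3:-→d4:-→d5:-→d6:-→d7:-→d8:-→d9:-→d10:-→d11:-→d12:-→d13:-→d14:-→d15:-→d16:-→d17:-→d18:-→d19:-→d20:-→d21:-→d22:-→d23:-→d24:-→d25:-→d26:-→d27:-→d28:H5→d29:- -> H5
  add 0.0.0.0/0 -> H4 at depth 0
  lookup 189.65.6.71: bits 101111010100000100000110010001 walk d0:H4→d1:-→d2:-→d3:-→d4:-→d5:-→d6:-→d7:-→d8:-→d9:-→d10:-→d11:-→d12:-→d13:-→d14:-→d15:-→d16:-→d17:-→d18:-→d19:-→d20:-→d21:-→d22:-→d23:-→d24:-→d25:-→d26:-→d27:-→d28:H5→d29:-→d30:- -> H5
  del 174.110.80.0/20 (clear depth 20)
  add 189.65.0.0/18 -> H2 at depth 18
  lookup 189.65.6.64: bits 10111101010000010000011001000 walk d0:H4→d1:-→d2:-→d3:-→d4:-→d5:-→d6:-→d7:-→d8:-→d9:-→d10:-→d11:-→d12:-→d13:-→d14:-→d15:-→d16:-→d17:-→d18:H2→d19:-→d20:-→d21:-→d22:-→d23:-→d24:-→d25:-→d26:-→d27:-→d28:H5→d29:- -> H5
  add 68.83.150.128/28 -> H1 at depth 28
  add 189.65.0.0/16 -> H2 at depth 16
  del 189.65.0.0/16 (clear depth 16)
  del 189.65.0.0/18 (clear depth 18)
  del 68.83.150.128/28 (clear depth 28)
  del 189.65.6.64/28 (clear depth 28)
  add 68.83.150.128/28 -> H4 at depth 28
  add 68.64.0.0/11 -> H3 at depth 11
  add 189.0.0.0/8 -> H1 at depth 8
  lookup 189.0.0.20: bits 101111010 walk d0:H4→d1:-→d2:-→d3:-→d4:-→d5:-→d6:-→d7:-→d8:H1→d9:- -> H1

== LOOKUPS ==
["H0","H5","H5","H5","H5","H1"]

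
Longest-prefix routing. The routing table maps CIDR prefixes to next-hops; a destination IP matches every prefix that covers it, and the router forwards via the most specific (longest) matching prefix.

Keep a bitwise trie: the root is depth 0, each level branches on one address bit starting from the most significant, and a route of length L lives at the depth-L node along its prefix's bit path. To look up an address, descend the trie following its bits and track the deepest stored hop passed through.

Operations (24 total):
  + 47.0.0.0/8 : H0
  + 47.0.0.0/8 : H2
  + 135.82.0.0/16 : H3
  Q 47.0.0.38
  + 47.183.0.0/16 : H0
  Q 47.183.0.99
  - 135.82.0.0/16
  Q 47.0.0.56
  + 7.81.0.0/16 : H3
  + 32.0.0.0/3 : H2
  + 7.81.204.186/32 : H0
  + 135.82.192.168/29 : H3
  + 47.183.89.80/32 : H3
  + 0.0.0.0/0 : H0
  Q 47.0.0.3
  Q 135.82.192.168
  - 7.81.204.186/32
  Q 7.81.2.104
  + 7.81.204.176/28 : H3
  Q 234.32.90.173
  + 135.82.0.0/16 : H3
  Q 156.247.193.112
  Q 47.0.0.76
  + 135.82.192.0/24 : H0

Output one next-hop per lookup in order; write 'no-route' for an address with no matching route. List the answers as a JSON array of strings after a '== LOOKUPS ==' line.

Process each operation:
  add 47.0.0.0/8 -> H0 at depth 8
  add 47.0.0.0/8 -> H2 at depth 8
  add 135.82.0.0/16 -> H3 at depth 16
  ? 47.0.0.38  path d0:-→d1:-→d2:-→d3:-→d4:-→d5:-→d6:-→d7:-→d8:H2  best=H2
  add 47.183.0.0/16 -> H0 at depth 16
  ? 47.183.0.99  path d0:-→d1:-→d2:-→d3:-→d4:-→d5:-→d6:-→d7:-→d8:H2→d9:-→d10:-→d11:-→d12:-→d13:-→d14:-→d15:-→d16:H0  best=H0
  del 135.82.0.0/16 (clear depth 16)
  ? 47.0.0.56  path d0:-→d1:-→d2:-→d3:-→d4:-→d5:-→d6:-→d7:-→d8:H2  best=H2
  add 7.81.0.0/16 -> H3 at depth 16
  add 32.0.0.0/3 -> H2 at depth 3
  add 7.81.204.186/32 -> H0 at depth 32
  add 135.82.192.168/29 -> H3 at depth 29
  add 47.183.89.80/32 -> H3 at depth 32
  add 0.0.0.0/0 -> H0 at depth 0
  ? 47.0.0.3  path d0:H0→d1:-→d2:-→d3:H2→d4:-→d5:-→d6:-→d7:-→d8:H2  best=H2
  ? 135.82.192.168  path d0:H0→d1:-→d2:-→d3:-→d4:-→d5:-→d6:-→d7:-→d8:-→d9:-→d10:-→d11:-→d12:-→d13:-→d14:-→d15:-→d16:-→d17:-→d18:-→d19:-→d20:-→d21:-→d22:-→d23:-→d24:-→d25:-→d26:-→d27:-→d28:-→d29:H3  best=H3
  del 7.81.204.186/32 (clear depth 32)
  ? 7.81.2.104  path d0:H0→d1:-→d2:-→d3:-→d4:-→d5:-→d6:-→d7:-→d8:-→d9:-→d10:-→d11:-→d12:-→d13:-→d14:-→d15:-→d16:H3  best=H3
  add 7.81.204.176/28 -> H3 at depth 28
  ? 234.32.90.173  path d0:H0→d1:-  best=H0
  add 135.82.0.0/16 -> H3 at depth 16
  ? 156.247.193.112  path d0:H0→d1:-→d2:-→d3:-  best=H0
  ? 47.0.0.76  path d0:H0→d1:-→d2:-→d3:H2→d4:-→d5:-→d6:-→d7:-→d8:H2  best=H2
  add 135.82.192.0/24 -> H0 at depth 24

== LOOKUPS ==
["H2","H0","H2","H2","H3","H3","H0","H0","H2"]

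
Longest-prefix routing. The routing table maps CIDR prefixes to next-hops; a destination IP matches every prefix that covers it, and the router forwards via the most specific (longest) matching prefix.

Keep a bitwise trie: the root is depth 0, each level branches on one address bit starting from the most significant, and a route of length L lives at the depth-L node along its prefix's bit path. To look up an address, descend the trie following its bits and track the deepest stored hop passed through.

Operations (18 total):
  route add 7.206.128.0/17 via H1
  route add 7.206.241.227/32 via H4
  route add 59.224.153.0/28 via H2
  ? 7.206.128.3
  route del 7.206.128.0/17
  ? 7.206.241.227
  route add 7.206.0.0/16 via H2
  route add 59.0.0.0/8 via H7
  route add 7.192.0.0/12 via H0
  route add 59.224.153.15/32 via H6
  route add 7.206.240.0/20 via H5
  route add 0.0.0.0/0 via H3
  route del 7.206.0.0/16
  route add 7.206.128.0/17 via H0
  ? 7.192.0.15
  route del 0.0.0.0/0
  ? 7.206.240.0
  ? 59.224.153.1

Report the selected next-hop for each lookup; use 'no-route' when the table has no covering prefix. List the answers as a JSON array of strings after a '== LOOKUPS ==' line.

Apply in order:
  + 7.206.128.0/17 (H1) depth=17
  + 7.206.241.227/32 (H4) depth=32
  + 59.224.153.0/28 (H2) depth=28
  Q 7.206.128.3: descend 00000111110011101 ; hops seen [H1] ; pick H1
  - 7.206.128.0/17 clear@17
  Q 7.206.241.227: descend 00000111110011101111000111100011 ; hops seen [H4] ; pick H4
  + 7.206.0.0/16 (H2) depth=16
  + 59.0.0.0/8 (H7) depth=8
  + 7.192.0.0/12 (H0) depth=12
  + 59.224.153.15/32 (H6) depth=32
  + 7.206.240.0/20 (H5) depth=20
  + 0.0.0.0/0 (H3) depth=0
  - 7.206.0.0/16 clear@16
  + 7.206.128.0/17 (H0) depth=17
  Q 7.192.0.15: descend 000001111100 ; hops seen [H3,H0] ; pick H0
  - 0.0.0.0/0 clear@0
  Q 7.206.240.0: descend 00000111110011101111000 ; hops seen [H0,H0,H5] ; pick H5
  Q 59.224.153.1: descend 0011101111100000100110010000 ; hops seen [H7,H2] ; pick H2

== LOOKUPS ==
["H1","H4","H0","H5","H2"]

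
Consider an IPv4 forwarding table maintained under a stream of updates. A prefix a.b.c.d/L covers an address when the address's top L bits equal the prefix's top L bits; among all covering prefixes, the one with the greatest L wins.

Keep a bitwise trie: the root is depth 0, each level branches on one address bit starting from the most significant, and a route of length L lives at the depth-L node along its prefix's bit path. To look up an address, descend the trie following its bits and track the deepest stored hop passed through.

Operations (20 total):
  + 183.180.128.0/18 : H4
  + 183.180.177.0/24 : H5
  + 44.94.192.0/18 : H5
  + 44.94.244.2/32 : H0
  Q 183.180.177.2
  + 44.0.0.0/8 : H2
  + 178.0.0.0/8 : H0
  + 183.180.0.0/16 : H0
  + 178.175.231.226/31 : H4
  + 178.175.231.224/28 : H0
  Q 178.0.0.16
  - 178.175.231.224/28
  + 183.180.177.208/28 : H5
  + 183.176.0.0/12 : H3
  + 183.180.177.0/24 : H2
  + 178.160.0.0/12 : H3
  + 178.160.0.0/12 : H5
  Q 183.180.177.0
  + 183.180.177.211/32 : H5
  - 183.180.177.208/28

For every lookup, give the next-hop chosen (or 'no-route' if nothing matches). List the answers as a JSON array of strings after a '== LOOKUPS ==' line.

Process each operation:
  add 183.180.128.0/18 -> H4 at depth 18
  add 183.180.177.0/24 -> H5 at depth 24
  add 44.94.192.0/18 -> H5 at depth 18
  add 44.94.244.2/32 -> H0 at depth 32
  Q 183.180.177.2: descend 101101111011010010110001 ; hops seen [H4,H5] ; pick H5
  add 44.0.0.0/8 -> H2 at depth 8
  add 178.0.0.0/8 -> H0 at depth 8
  add 183.180.0.0/16 -> H0 at depth 16
  add 178.175.231.226/31 -> H4 at depth 31
  add 178.175.231.224/28 -> H0 at depth 28
  Q 178.0.0.16: descend 10110010 ; hops seen [H0] ; pick H0
  del 178.175.231.224/28 (clear depth 28)
  add 183.180.177.208/28 -> H5 at depth 28
  add 183.176.0.0/12 -> H3 at depth 12
  add 183.180.177.0/24 -> H2 at depth 24
  add 178.160.0.0/12 -> H3 at depth 12
  add 178.160.0.0/12 -> H5 at depth 12
  Q 183.180.177.0: descend 101101111011010010110001 ; hops seen [H3,H0,H4,H2] ; pick H2
  add 183.180.177.211/32 -> H5 at depth 32
  del 183.180.177.208/28 (clear depth 28)

== LOOKUPS ==
["H5","H0","H2"]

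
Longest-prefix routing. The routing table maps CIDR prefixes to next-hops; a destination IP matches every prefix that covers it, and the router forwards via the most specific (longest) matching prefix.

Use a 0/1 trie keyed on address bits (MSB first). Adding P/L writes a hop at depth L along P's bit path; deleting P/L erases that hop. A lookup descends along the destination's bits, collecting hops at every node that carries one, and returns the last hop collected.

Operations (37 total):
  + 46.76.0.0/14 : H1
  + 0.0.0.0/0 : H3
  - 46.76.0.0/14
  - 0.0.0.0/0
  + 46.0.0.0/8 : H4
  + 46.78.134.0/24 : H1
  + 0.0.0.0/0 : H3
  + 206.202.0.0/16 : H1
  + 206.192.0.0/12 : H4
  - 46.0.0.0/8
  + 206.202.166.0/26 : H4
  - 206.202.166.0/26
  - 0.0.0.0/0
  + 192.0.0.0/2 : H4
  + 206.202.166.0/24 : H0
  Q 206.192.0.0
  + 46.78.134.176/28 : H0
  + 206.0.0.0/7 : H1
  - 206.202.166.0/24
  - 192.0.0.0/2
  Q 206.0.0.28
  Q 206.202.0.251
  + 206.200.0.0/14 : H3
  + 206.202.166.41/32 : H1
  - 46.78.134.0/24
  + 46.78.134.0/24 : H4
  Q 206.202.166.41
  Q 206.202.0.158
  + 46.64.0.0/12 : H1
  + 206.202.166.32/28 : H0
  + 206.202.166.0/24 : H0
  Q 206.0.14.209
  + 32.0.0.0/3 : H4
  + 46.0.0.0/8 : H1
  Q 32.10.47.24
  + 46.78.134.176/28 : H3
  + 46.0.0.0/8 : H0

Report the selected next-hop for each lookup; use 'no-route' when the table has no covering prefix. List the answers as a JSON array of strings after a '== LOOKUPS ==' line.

Apply in order:
  add 46.76.0.0/14 -> H1 at depth 14
  add 0.0.0.0/0 -> H3 at depth 0
  del 46.76.0.0/14 (clear depth 14)
  del 0.0.0.0/0 (clear depth 0)
  add 46.0.0.0/8 -> H4 at depth 8
  add 46.78.134.0/24 -> H1 at depth 24
  add 0.0.0.0/0 -> H3 at depth 0
  add 206.202.0.0/16 -> H1 at depth 16
  add 206.192.0.0/12 -> H4 at depth 12
  del 46.0.0.0/8 (clear depth 8)
  add 206.202.166.0/26 -> H4 at depth 26
  del 206.202.166.0/26 (clear depth 26)
  del 0.0.0.0/0 (clear depth 0)
  add 192.0.0.0/2 -> H4 at depth 2
  add 206.202.166.0/24 -> H0 at depth 24
  ? 206.192.0.0  path d0:-→d1:-→d2:H4→d3:-→d4:-→d5:-→d6:-→d7:-→d8:-→d9:-→d10:-→d11:-→d12:H4  best=H4
  add 46.78.134.176/28 -> H0 at depth 28
  add 206.0.0.0/7 -> H1 at depth 7
  del 206.202.166.0/24 (clear depth 24)
  del 192.0.0.0/2 (clear depth 2)
  ? 206.0.0.28  path d0:-→d1:-→d2:-→d3:-→d4:-→d5:-→d6:-→d7:H1→d8:-  best=H1
  ? 206.202.0.251  path d0:-→d1:-→d2:-→d3:-→d4:-→d5:-→d6:-→d7:H1→d8:-→d9:-→d10:-→d11:-→d12:H4→d13:-→d14:-→d15:-→d16:H1  best=H1
  add 206.200.0.0/14 -> H3 at depth 14
  add 206.202.166.41/32 -> H1 at depth 32
  del 46.78.134.0/24 (clear depth 24)
  add 46.78.134.0/24 -> H4 at depth 24
  ? 206.202.166.41  path d0:-→d1:-→d2:-→d3:-→d4:-→d5:-→d6:-→d7:H1→d8:-→d9:-→d10:-→d11:-→d12:H4→d13:-→d14:H3→d15:-→d16:H1→d17:-→d18:-→d19:-→d20:-→d21:-→d22:-→d23:-→d24:-→d25:-→d26:-→d27:-→d28:-→d29:-→d30:-→d31:-→d32:H1  best=H1
  ? 206.202.0.158  path d0:-→d1:-→d2:-→d3:-→d4:-→d5:-→d6:-→d7:H1→d8:-→d9:-→d10:-→d11:-→d12:H4→d13:-→d14:H3→d15:-→d16:H1  best=H1
  add 46.64.0.0/12 -> H1 at depth 12
  add 206.202.166.32/28 -> H0 at depth 28
  add 206.202.166.0/24 -> H0 at depth 24
  ? 206.0.14.209  path d0:-→d1:-→d2:-→d3:-→d4:-→d5:-→d6:-→d7:H1→d8:-  best=H1
  add 32.0.0.0/3 -> H4 at depth 3
  add 46.0.0.0/8 -> H1 at depth 8
  ? 32.10.47.24  path d0:-→d1:-→d2:-→d3:H4→d4:-  best=H4
  add 46.78.134.176/28 -> H3 at depth 28
  add 46.0.0.0/8 -> H0 at depth 8

== LOOKUPS ==
["H4","H1","H1","H1","H1","H1","H4"]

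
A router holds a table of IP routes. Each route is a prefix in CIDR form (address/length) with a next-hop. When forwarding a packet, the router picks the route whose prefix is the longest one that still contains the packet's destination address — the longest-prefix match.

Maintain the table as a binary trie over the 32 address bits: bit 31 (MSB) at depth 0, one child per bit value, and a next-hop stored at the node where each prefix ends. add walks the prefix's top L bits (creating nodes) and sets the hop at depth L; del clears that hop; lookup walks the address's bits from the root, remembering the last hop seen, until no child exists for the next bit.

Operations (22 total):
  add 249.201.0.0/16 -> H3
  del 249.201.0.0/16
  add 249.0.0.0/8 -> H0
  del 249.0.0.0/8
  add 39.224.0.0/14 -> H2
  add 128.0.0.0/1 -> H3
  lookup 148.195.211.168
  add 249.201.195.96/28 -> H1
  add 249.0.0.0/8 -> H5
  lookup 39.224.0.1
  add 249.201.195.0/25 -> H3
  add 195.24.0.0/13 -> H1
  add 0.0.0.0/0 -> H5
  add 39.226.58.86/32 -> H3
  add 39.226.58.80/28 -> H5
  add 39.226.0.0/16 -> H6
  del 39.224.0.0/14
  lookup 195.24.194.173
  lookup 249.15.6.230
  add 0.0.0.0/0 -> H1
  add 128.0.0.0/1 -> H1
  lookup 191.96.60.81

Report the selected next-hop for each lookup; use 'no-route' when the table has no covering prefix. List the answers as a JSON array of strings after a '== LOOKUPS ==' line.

Process each operation:
  + 249.201.0.0/16 (H3) depth=16
  - 249.201.0.0/16 clear@16
  + 249.0.0.0/8 (H0) depth=8
  - 249.0.0.0/8 clear@8
  + 39.224.0.0/14 (H2) depth=14
  + 128.0.0.0/1 (H3) depth=1
  ? 148.195.211.168  path d0:-→d1:H3  best=H3
  + 249.201.195.96/28 (H1) depth=28
  + 249.0.0.0/8 (H5) depth=8
  ? 39.224.0.1  path d0:-→d1:-→d2:-→d3:-→d4:-→d5:-→d6:-→d7:-→d8:-→d9:-→d10:-→d11:-→d12:-→d13:-→d14:H2  best=H2
  + 249.201.195.0/25 (H3) depth=25
  + 195.24.0.0/13 (H1) depth=13
  + 0.0.0.0/0 (H5) depth=0
  + 39.226.58.86/32 (H3) depth=32
  + 39.226.58.80/28 (H5) depth=28
  + 39.226.0.0/16 (H6) depth=16
  - 39.224.0.0/14 clear@14
  ? 195.24.194.173  path d0:H5→d1:H3→d2:-→d3:-→d4:-→d5:-→d6:-→d7:-→d8:-→d9:-→d10:-→d11:-→d12:-→d13:H1  best=H1
  ? 249.15.6.230  path d0:H5→d1:H3→d2:-→d3:-→d4:-→d5:-→d6:-→d7:-→d8:H5  best=H5
  + 0.0.0.0/0 (H1) depth=0
  + 128.0.0.0/1 (H1) depth=1
  ? 191.96.60.81  path d0:H1→d1:H1  best=H1

== LOOKUPS ==
["H3","H2","H1","H5","H1"]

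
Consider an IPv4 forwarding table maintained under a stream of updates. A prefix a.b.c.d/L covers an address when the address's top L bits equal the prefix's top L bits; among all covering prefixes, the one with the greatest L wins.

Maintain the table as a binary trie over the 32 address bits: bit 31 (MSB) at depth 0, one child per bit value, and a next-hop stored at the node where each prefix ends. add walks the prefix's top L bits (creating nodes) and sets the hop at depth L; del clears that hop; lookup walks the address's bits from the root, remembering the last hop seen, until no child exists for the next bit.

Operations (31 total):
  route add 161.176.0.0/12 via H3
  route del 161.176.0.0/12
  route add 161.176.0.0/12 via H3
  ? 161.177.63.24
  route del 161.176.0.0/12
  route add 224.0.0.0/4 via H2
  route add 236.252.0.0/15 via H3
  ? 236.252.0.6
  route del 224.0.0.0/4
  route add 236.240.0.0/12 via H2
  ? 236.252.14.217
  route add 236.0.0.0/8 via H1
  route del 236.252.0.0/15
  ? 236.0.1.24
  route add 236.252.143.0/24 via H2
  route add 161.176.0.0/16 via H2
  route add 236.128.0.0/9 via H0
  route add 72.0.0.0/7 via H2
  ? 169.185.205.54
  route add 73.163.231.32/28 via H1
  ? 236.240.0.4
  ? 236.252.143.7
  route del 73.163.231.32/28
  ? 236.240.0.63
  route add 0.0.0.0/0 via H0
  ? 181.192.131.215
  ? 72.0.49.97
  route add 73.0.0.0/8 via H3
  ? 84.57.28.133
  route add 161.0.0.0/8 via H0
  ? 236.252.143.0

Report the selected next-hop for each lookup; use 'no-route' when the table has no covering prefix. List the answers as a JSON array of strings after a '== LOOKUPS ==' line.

Apply in order:
  add 161.176.0.0/12 -> H3 at depth 12
  del 161.176.0.0/12 (clear depth 12)
  add 161.176.0.0/12 -> H3 at depth 12
  lookup 161.177.63.24: bits 101000011011 walk d0:-→d1:-→d2:-→d3:-→d4:-→d5:-→d6:-→d7:-→d8:-→d9:-→d10:-→d11:-→d12:H3 -> H3
  del 161.176.0.0/12 (clear depth 12)
  add 224.0.0.0/4 -> H2 at depth 4
  add 236.252.0.0/15 -> H3 at depth 15
  lookup 236.252.0.6: bits 111011001111110 walk d0:-→d1:-→d2:-→d3:-→d4:H2→d5:-→d6:-→d7:-→d8:-→d9:-→d10:-→d11:-→d12:-→d13:-→d14:-→d15:H3 -> H3
  del 224.0.0.0/4 (clear depth 4)
  add 236.240.0.0/12 -> H2 at depth 12
  lookup 236.252.14.217: bits 111011001111110 walk d0:-→d1:-→d2:-→d3:-→d4:-→d5:-→d6:-→d7:-→d8:-→d9:-→d10:-→d11:-→d12:H2→d13:-→d14:-→d15:H3 -> H3
  add 236.0.0.0/8 -> H1 at depth 8
  del 236.252.0.0/15 (clear depth 15)
  lookup 236.0.1.24: bits 11101100 walk d0:-→d1:-→d2:-→d3:-→d4:-→d5:-→d6:-→d7:-→d8:H1 -> H1
  add 236.252.143.0/24 -> H2 at depth 24
  add 161.176.0.0/16 -> H2 at depth 16
  add 236.128.0.0/9 -> H0 at depth 9
  add 72.0.0.0/7 -> H2 at depth 7
  lookup 169.185.205.54: bits 1010 walk d0:-→d1:-→d2:-→d3:-→d4:- -> no-route
  add 73.163.231.32/28 -> H1 at depth 28
  lookup 236.240.0.4: bits 111011001111 walk d0:-→d1:-→d2:-→d3:-→d4:-→d5:-→d6:-→d7:-→d8:H1→d9:H0→d10:-→d11:-→d12:H2 -> H2
  lookup 236.252.143.7: bits 111011001111110010001111 walk d0:-→d1:-→d2:-→d3:-→d4:-→d5:-→d6:-→d7:-→d8:H1→d9:H0→d10:-→d11:-→d12:H2→d13:-→d14:-→d15:-→d16:-→d17:-→d18:-→d19:-→d20:-→d21:-→d22:-→d23:-→d24:H2 -> H2
  del 73.163.231.32/28 (clear depth 28)
  lookup 236.240.0.63: bits 111011001111 walk d0:-→d1:-→d2:-→d3:-→d4:-→d5:-→d6:-→d7:-→d8:H1→d9:H0→d10:-→d11:-→d12:H2 -> H2
  add 0.0.0.0/0 -> H0 at depth 0
  lookup 181.192.131.215: bits 101 walk d0:H0→d1:-→d2:-→d3:- -> H0
  lookup 72.0.49.97: bits 0100100 walk d0:H0→d1:-→d2:-→d3:-→d4:-→d5:-→d6:-→d7:H2 -> H2
  add 73.0.0.0/8 -> H3 at depth 8
  lookup 84.57.28.133: bits 010 walk d0:H0→d1:-→d2:-→d3:- -> H0
  add 161.0.0.0/8 -> H0 at depth 8
  lookup 236.252.143.0: bits 111011001111110010001111 walk d0:H0→d1:-→d2:-→d3:-→d4:-→d5:-→d6:-→d7:-→d8:H1→d9:H0→d10:-→d11:-→d12:H2→d13:-→d14:-→d15:-→d16:-→d17:-→d18:-→d19:-→d20:-→d21:-→d22:-→d23:-→d24:H2 -> H2

== LOOKUPS ==
["H3","H3","H3","H1","no-route","H2","H2","H2","H0","H2","H0","H2"]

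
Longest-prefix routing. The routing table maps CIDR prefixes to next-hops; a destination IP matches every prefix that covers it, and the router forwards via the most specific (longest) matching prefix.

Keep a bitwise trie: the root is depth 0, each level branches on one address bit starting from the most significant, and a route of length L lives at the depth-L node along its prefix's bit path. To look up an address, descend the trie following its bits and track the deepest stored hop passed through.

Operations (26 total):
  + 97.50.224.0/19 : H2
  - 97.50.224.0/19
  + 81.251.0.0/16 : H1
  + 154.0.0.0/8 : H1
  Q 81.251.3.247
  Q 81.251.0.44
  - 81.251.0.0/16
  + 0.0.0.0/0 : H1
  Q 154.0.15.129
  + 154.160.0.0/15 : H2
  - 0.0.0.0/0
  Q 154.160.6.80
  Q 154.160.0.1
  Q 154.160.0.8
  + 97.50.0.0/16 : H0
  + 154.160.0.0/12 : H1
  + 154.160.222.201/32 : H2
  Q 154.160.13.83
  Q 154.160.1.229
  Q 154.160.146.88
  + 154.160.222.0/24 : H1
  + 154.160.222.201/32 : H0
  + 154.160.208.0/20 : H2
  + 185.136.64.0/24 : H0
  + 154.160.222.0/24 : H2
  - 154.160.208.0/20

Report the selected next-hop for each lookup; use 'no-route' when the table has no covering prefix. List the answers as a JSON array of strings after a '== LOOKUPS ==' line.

Trace:
  + 97.50.224.0/19 (H2) depth=19
  del 97.50.224.0/19 (clear depth 19)
  + 81.251.0.0/16 (H1) depth=16
  + 154.0.0.0/8 (H1) depth=8
  Q 81.251.3.247: descend 0101000111111011 ; hops seen [H1] ; pick H1
  Q 81.251.0.44: descend 0101000111111011 ; hops seen [H1] ; pick H1
  del 81.251.0.0/16 (clear depth 16)
  + 0.0.0.0/0 (H1) depth=0
  Q 154.0.15.129: descend 10011010 ; hops seen [H1,H1] ; pick H1
  + 154.160.0.0/15 (H2) depth=15
  del 0.0.0.0/0 (clear depth 0)
  Q 154.160.6.80: descend 100110101010000 ; hops seen [H1,H2] ; pick H2
  Q 154.160.0.1: descend 100110101010000 ; hops seen [H1,H2] ; pick H2
  Q 154.160.0.8: descend 100110101010000 ; hops seen [H1,H2] ; pick H2
  + 97.50.0.0/16 (H0) depth=16
  + 154.160.0.0/12 (H1) depth=12
  + 154.160.222.201/32 (H2) depth=32
  Q 154.160.13.83: descend 1001101010100000 ; hops seen [H1,H1,H2] ; pick H2
  Q 154.160.1.229: descend 1001101010100000 ; hops seen [H1,H1,H2] ; pick H2
  Q 154.160.146.88: descend 10011010101000001 ; hops seen [H1,H1,H2] ; pick H2
  + 154.160.222.0/24 (H1) depth=24
  + 154.160.222.201/32 (H0) depth=32
  + 154.160.208.0/20 (H2) depth=20
  + 185.136.64.0/24 (H0) depth=24
  + 154.160.222.0/24 (H2) depth=24
  del 154.160.208.0/20 (clear depth 20)

== LOOKUPS ==
["H1","H1","H1","H2","H2","H2","H2","H2","H2"]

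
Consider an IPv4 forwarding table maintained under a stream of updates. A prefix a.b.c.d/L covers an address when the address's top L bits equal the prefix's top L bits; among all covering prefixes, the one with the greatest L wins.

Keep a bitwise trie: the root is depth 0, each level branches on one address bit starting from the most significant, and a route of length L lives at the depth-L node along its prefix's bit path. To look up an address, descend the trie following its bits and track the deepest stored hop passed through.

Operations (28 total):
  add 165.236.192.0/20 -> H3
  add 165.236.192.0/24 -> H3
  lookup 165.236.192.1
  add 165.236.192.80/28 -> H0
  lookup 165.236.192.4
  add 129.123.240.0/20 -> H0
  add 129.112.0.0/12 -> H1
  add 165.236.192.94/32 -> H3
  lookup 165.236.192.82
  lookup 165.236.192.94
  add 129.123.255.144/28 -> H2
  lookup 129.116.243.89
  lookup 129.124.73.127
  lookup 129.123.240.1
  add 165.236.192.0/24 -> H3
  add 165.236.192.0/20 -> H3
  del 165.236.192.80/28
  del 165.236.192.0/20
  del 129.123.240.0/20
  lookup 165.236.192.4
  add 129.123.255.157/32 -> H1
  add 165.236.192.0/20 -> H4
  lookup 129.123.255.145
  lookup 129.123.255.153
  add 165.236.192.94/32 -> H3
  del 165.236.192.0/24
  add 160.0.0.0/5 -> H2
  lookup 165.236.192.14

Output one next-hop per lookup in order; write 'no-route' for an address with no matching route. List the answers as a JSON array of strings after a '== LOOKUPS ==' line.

Apply in order:
  add 165.236.192.0/20 -> H3 at depth 20
  add 165.236.192.0/24 -> H3 at depth 24
  lookup 165.236.192.1: bits 101001011110110011000000 walk d0:-→d1:-→d2:-→d3:-→d4:-→d5:-→d6:-→d7:-→d8:-→d9:-→d10:-→d11:-→d12:-→d13:-→d14:-→d15:-→d16:-→d17:-→d18:-→d19:-→d20:H3→d21:-→d22:-→d23:-→d24:H3 -> H3
  add 165.236.192.80/28 -> H0 at depth 28
  lookup 165.236.192.4: bits 1010010111101100110000000 walk d0:-→d1:-→d2:-→d3:-→d4:-→d5:-→d6:-→d7:-→d8:-→d9:-→d10:-→d11:-→d12:-→d13:-→d14:-→d15:-→d16:-→d17:-→d18:-→d19:-→d20:H3→d21:-→d22:-→d23:-→d24:H3→d25:- -> H3
  add 129.123.240.0/20 -> H0 at depth 20
  add 129.112.0.0/12 -> H1 at depth 12
  add 165.236.192.94/32 -> H3 at depth 32
  lookup 165.236.192.82: bits 1010010111101100110000000101 walk d0:-→d1:-→d2:-→d3:-→d4:-→d5:-→d6:-→d7:-→d8:-→d9:-→d10:-→d11:-→d12:-→d13:-→d14:-→d15:-→d16:-→d17:-→d18:-→d19:-→d20:H3→d21:-→d22:-→d23:-→d24:H3→d25:-→d26:-→d27:-→d28:H0 -> H0
  lookup 165.236.192.94: bits 10100101111011001100000001011110 walk d0:-→d1:-→d2:-→d3:-→d4:-→d5:-→d6:-→d7:-→d8:-→d9:-→d10:-→d11:-→d12:-→d13:-→d14:-→d15:-→d16:-→d17:-→d18:-→d19:-→d20:H3→d21:-→d22:-→d23:-→d24:H3→d25:-→d26:-→d27:-→d28:H0→d29:-→d30:-→d31:-→d32:H3 -> H3
  add 129.123.255.144/28 -> H2 at depth 28
  lookup 129.116.243.89: bits 100000010111 walk d0:-→d1:-→d2:-→d3:-→d4:-→d5:-→d6:-→d7:-→d8:-→d9:-→d10:-→d11:-→d12:H1 -> H1
  lookup 129.124.73.127: bits 1000000101111 walk d0:-→d1:-→d2:-→d3:-→d4:-→d5:-→d6:-→d7:-→d8:-→d9:-→d10:-→d11:-→d12:H1→d13:- -> H1
  lookup 129.123.240.1: bits 10000001011110111111 walk d0:-→d1:-→d2:-→d3:-→d4:-→d5:-→d6:-→d7:-→d8:-→d9:-→d10:-→d11:-→d12:H1→d13:-→d14:-→d15:-→d16:-→d17:-→d18:-→d19:-→d20:H0 -> H0
  add 165.236.192.0/24 -> H3 at depth 24
  add 165.236.192.0/20 -> H3 at depth 20
  del 165.236.192.80/28 (clear depth 28)
  del 165.236.192.0/20 (clear depth 20)
  del 129.123.240.0/20 (clear depth 20)
  lookup 165.236.192.4: bits 1010010111101100110000000 walk d0:-→d1:-→d2:-→d3:-→d4:-→d5:-→d6:-→d7:-→d8:-→d9:-→d10:-→d11:-→d12:-→d13:-→d14:-→d15:-→d16:-→d17:-→d18:-→d19:-→d20:-→d21:-→d22:-→d23:-→d24:H3→d25:- -> H3
  add 129.123.255.157/32 -> H1 at depth 32
  add 165.236.192.0/20 -> H4 at depth 20
  lookup 129.123.255.145: bits 1000000101111011111111111001 walk d0:-→d1:-→d2:-→d3:-→d4:-→d5:-→d6:-→d7:-→d8:-→d9:-→d10:-→d11:-→d12:H1→d13:-→d14:-→d15:-→d16:-→d17:-→d18:-→d19:-→d20:-→d21:-→d22:-→d23:-→d24:-→d25:-→d26:-→d27:-→d28:H2 -> H2
  lookup 129.123.255.153: bits 10000001011110111111111110011 walk d0:-→d1:-→d2:-→d3:-→d4:-→d5:-→d6:-→d7:-→d8:-→d9:-→d10:-→d11:-→d12:H1→d13:-→d14:-→d15:-→d16:-→d17:-→d18:-→d19:-→d20:-→d21:-→d22:-→d23:-→d24:-→d25:-→d26:-→d27:-→d28:H2→d29:- -> H2
  add 165.236.192.94/32 -> H3 at depth 32
  del 165.236.192.0/24 (clear depth 24)
  add 160.0.0.0/5 -> H2 at depth 5
  lookup 165.236.192.14: bits 1010010111101100110000000 walk d0:-→d1:-→d2:-→d3:-→d4:-→d5:H2→d6:-→d7:-→d8:-→d9:-→d10:-→d11:-→d12:-→d13:-→d14:-→d15:-→d16:-→d17:-→d18:-→d19:-→d20:H4→d21:-→d22:-→d23:-→d24:-→d25:- -> H4

== LOOKUPS ==
["H3","H3","H0","H3","H1","H1","H0","H3","H2","H2","H4"]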